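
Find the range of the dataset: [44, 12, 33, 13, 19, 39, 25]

32

Step 1: Identify the maximum value: max = 44
Step 2: Identify the minimum value: min = 12
Step 3: Range = max - min = 44 - 12 = 32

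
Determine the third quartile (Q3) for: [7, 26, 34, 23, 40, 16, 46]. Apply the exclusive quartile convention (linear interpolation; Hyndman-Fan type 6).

40

Step 1: Sort the data: [7, 16, 23, 26, 34, 40, 46]
Step 2: n = 7
Step 3: Using the exclusive quartile method:
  Q1 = 16
  Q2 (median) = 26
  Q3 = 40
  IQR = Q3 - Q1 = 40 - 16 = 24
Step 4: Q3 = 40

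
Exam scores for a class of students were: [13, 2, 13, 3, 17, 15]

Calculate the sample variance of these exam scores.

40.7

Step 1: Compute the mean: (13 + 2 + 13 + 3 + 17 + 15) / 6 = 10.5
Step 2: Compute squared deviations from the mean:
  (13 - 10.5)^2 = 6.25
  (2 - 10.5)^2 = 72.25
  (13 - 10.5)^2 = 6.25
  (3 - 10.5)^2 = 56.25
  (17 - 10.5)^2 = 42.25
  (15 - 10.5)^2 = 20.25
Step 3: Sum of squared deviations = 203.5
Step 4: Sample variance = 203.5 / 5 = 40.7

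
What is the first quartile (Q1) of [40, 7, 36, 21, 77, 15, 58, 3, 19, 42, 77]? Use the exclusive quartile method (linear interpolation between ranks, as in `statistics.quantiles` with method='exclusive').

15

Step 1: Sort the data: [3, 7, 15, 19, 21, 36, 40, 42, 58, 77, 77]
Step 2: n = 11
Step 3: Using the exclusive quartile method:
  Q1 = 15
  Q2 (median) = 36
  Q3 = 58
  IQR = Q3 - Q1 = 58 - 15 = 43
Step 4: Q1 = 15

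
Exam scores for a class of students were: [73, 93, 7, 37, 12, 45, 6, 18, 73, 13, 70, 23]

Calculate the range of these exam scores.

87

Step 1: Identify the maximum value: max = 93
Step 2: Identify the minimum value: min = 6
Step 3: Range = max - min = 93 - 6 = 87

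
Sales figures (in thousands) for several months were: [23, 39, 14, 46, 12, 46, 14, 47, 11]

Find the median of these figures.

23

Step 1: Sort the data in ascending order: [11, 12, 14, 14, 23, 39, 46, 46, 47]
Step 2: The number of values is n = 9.
Step 3: Since n is odd, the median is the middle value at position 5: 23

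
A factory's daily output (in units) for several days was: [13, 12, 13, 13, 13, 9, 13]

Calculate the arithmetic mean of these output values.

12.2857

Step 1: Sum all values: 13 + 12 + 13 + 13 + 13 + 9 + 13 = 86
Step 2: Count the number of values: n = 7
Step 3: Mean = sum / n = 86 / 7 = 12.2857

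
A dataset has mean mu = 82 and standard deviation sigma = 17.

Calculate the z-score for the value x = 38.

-2.5882

Step 1: Recall the z-score formula: z = (x - mu) / sigma
Step 2: Substitute values: z = (38 - 82) / 17
Step 3: z = -44 / 17 = -2.5882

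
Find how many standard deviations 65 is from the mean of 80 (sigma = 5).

-3

Step 1: Recall the z-score formula: z = (x - mu) / sigma
Step 2: Substitute values: z = (65 - 80) / 5
Step 3: z = -15 / 5 = -3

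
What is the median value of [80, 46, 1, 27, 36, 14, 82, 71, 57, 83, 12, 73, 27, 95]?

51.5

Step 1: Sort the data in ascending order: [1, 12, 14, 27, 27, 36, 46, 57, 71, 73, 80, 82, 83, 95]
Step 2: The number of values is n = 14.
Step 3: Since n is even, the median is the average of positions 7 and 8:
  Median = (46 + 57) / 2 = 51.5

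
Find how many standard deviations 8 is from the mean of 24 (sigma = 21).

-0.7619

Step 1: Recall the z-score formula: z = (x - mu) / sigma
Step 2: Substitute values: z = (8 - 24) / 21
Step 3: z = -16 / 21 = -0.7619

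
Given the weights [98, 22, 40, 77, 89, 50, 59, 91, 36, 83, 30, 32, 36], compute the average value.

57.1538

Step 1: Sum all values: 98 + 22 + 40 + 77 + 89 + 50 + 59 + 91 + 36 + 83 + 30 + 32 + 36 = 743
Step 2: Count the number of values: n = 13
Step 3: Mean = sum / n = 743 / 13 = 57.1538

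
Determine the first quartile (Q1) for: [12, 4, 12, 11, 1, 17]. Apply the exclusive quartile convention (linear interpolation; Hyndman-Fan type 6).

3.25

Step 1: Sort the data: [1, 4, 11, 12, 12, 17]
Step 2: n = 6
Step 3: Using the exclusive quartile method:
  Q1 = 3.25
  Q2 (median) = 11.5
  Q3 = 13.25
  IQR = Q3 - Q1 = 13.25 - 3.25 = 10
Step 4: Q1 = 3.25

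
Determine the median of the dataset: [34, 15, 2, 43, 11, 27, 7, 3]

13

Step 1: Sort the data in ascending order: [2, 3, 7, 11, 15, 27, 34, 43]
Step 2: The number of values is n = 8.
Step 3: Since n is even, the median is the average of positions 4 and 5:
  Median = (11 + 15) / 2 = 13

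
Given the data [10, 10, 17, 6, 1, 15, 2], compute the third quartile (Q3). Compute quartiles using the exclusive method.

15

Step 1: Sort the data: [1, 2, 6, 10, 10, 15, 17]
Step 2: n = 7
Step 3: Using the exclusive quartile method:
  Q1 = 2
  Q2 (median) = 10
  Q3 = 15
  IQR = Q3 - Q1 = 15 - 2 = 13
Step 4: Q3 = 15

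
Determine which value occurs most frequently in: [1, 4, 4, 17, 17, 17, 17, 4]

17

Step 1: Count the frequency of each value:
  1: appears 1 time(s)
  4: appears 3 time(s)
  17: appears 4 time(s)
Step 2: The value 17 appears most frequently (4 times).
Step 3: Mode = 17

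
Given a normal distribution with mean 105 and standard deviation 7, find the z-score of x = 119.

2

Step 1: Recall the z-score formula: z = (x - mu) / sigma
Step 2: Substitute values: z = (119 - 105) / 7
Step 3: z = 14 / 7 = 2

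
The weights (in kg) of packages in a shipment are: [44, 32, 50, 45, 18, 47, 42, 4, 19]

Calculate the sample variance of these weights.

261.5278

Step 1: Compute the mean: (44 + 32 + 50 + 45 + 18 + 47 + 42 + 4 + 19) / 9 = 33.4444
Step 2: Compute squared deviations from the mean:
  (44 - 33.4444)^2 = 111.4198
  (32 - 33.4444)^2 = 2.0864
  (50 - 33.4444)^2 = 274.0864
  (45 - 33.4444)^2 = 133.5309
  (18 - 33.4444)^2 = 238.5309
  (47 - 33.4444)^2 = 183.7531
  (42 - 33.4444)^2 = 73.1975
  (4 - 33.4444)^2 = 866.9753
  (19 - 33.4444)^2 = 208.642
Step 3: Sum of squared deviations = 2092.2222
Step 4: Sample variance = 2092.2222 / 8 = 261.5278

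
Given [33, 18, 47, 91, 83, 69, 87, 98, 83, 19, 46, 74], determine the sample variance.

812.9697

Step 1: Compute the mean: (33 + 18 + 47 + 91 + 83 + 69 + 87 + 98 + 83 + 19 + 46 + 74) / 12 = 62.3333
Step 2: Compute squared deviations from the mean:
  (33 - 62.3333)^2 = 860.4444
  (18 - 62.3333)^2 = 1965.4444
  (47 - 62.3333)^2 = 235.1111
  (91 - 62.3333)^2 = 821.7778
  (83 - 62.3333)^2 = 427.1111
  (69 - 62.3333)^2 = 44.4444
  (87 - 62.3333)^2 = 608.4444
  (98 - 62.3333)^2 = 1272.1111
  (83 - 62.3333)^2 = 427.1111
  (19 - 62.3333)^2 = 1877.7778
  (46 - 62.3333)^2 = 266.7778
  (74 - 62.3333)^2 = 136.1111
Step 3: Sum of squared deviations = 8942.6667
Step 4: Sample variance = 8942.6667 / 11 = 812.9697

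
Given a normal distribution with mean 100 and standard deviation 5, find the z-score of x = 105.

1

Step 1: Recall the z-score formula: z = (x - mu) / sigma
Step 2: Substitute values: z = (105 - 100) / 5
Step 3: z = 5 / 5 = 1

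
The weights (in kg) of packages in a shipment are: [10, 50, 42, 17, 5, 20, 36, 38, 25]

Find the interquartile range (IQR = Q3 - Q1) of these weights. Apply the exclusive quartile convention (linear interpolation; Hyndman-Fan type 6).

26.5

Step 1: Sort the data: [5, 10, 17, 20, 25, 36, 38, 42, 50]
Step 2: n = 9
Step 3: Using the exclusive quartile method:
  Q1 = 13.5
  Q2 (median) = 25
  Q3 = 40
  IQR = Q3 - Q1 = 40 - 13.5 = 26.5
Step 4: IQR = 26.5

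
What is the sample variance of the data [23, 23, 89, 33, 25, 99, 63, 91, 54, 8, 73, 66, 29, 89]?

951.478

Step 1: Compute the mean: (23 + 23 + 89 + 33 + 25 + 99 + 63 + 91 + 54 + 8 + 73 + 66 + 29 + 89) / 14 = 54.6429
Step 2: Compute squared deviations from the mean:
  (23 - 54.6429)^2 = 1001.2704
  (23 - 54.6429)^2 = 1001.2704
  (89 - 54.6429)^2 = 1180.4133
  (33 - 54.6429)^2 = 468.4133
  (25 - 54.6429)^2 = 878.699
  (99 - 54.6429)^2 = 1967.5561
  (63 - 54.6429)^2 = 69.8418
  (91 - 54.6429)^2 = 1321.8418
  (54 - 54.6429)^2 = 0.4133
  (8 - 54.6429)^2 = 2175.5561
  (73 - 54.6429)^2 = 336.9847
  (66 - 54.6429)^2 = 128.9847
  (29 - 54.6429)^2 = 657.5561
  (89 - 54.6429)^2 = 1180.4133
Step 3: Sum of squared deviations = 12369.2143
Step 4: Sample variance = 12369.2143 / 13 = 951.478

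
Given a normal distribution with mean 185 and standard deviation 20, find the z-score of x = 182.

-0.15

Step 1: Recall the z-score formula: z = (x - mu) / sigma
Step 2: Substitute values: z = (182 - 185) / 20
Step 3: z = -3 / 20 = -0.15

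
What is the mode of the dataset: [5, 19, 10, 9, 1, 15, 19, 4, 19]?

19

Step 1: Count the frequency of each value:
  1: appears 1 time(s)
  4: appears 1 time(s)
  5: appears 1 time(s)
  9: appears 1 time(s)
  10: appears 1 time(s)
  15: appears 1 time(s)
  19: appears 3 time(s)
Step 2: The value 19 appears most frequently (3 times).
Step 3: Mode = 19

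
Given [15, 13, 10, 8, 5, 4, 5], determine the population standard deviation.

3.959

Step 1: Compute the mean: 8.5714
Step 2: Sum of squared deviations from the mean: 109.7143
Step 3: Population variance = 109.7143 / 7 = 15.6735
Step 4: Standard deviation = sqrt(15.6735) = 3.959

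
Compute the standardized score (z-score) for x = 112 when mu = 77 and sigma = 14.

2.5

Step 1: Recall the z-score formula: z = (x - mu) / sigma
Step 2: Substitute values: z = (112 - 77) / 14
Step 3: z = 35 / 14 = 2.5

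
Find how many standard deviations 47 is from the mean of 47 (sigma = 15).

0

Step 1: Recall the z-score formula: z = (x - mu) / sigma
Step 2: Substitute values: z = (47 - 47) / 15
Step 3: z = 0 / 15 = 0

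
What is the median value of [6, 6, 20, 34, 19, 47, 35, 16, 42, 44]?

27

Step 1: Sort the data in ascending order: [6, 6, 16, 19, 20, 34, 35, 42, 44, 47]
Step 2: The number of values is n = 10.
Step 3: Since n is even, the median is the average of positions 5 and 6:
  Median = (20 + 34) / 2 = 27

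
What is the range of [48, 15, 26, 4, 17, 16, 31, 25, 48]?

44

Step 1: Identify the maximum value: max = 48
Step 2: Identify the minimum value: min = 4
Step 3: Range = max - min = 48 - 4 = 44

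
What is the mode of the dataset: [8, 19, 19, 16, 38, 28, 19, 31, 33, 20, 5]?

19

Step 1: Count the frequency of each value:
  5: appears 1 time(s)
  8: appears 1 time(s)
  16: appears 1 time(s)
  19: appears 3 time(s)
  20: appears 1 time(s)
  28: appears 1 time(s)
  31: appears 1 time(s)
  33: appears 1 time(s)
  38: appears 1 time(s)
Step 2: The value 19 appears most frequently (3 times).
Step 3: Mode = 19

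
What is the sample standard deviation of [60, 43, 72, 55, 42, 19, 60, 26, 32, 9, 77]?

21.9499

Step 1: Compute the mean: 45
Step 2: Sum of squared deviations from the mean: 4818
Step 3: Sample variance = 4818 / 10 = 481.8
Step 4: Standard deviation = sqrt(481.8) = 21.9499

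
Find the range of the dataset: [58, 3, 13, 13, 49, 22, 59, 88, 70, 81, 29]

85

Step 1: Identify the maximum value: max = 88
Step 2: Identify the minimum value: min = 3
Step 3: Range = max - min = 88 - 3 = 85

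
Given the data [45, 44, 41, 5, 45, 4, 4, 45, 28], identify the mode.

45

Step 1: Count the frequency of each value:
  4: appears 2 time(s)
  5: appears 1 time(s)
  28: appears 1 time(s)
  41: appears 1 time(s)
  44: appears 1 time(s)
  45: appears 3 time(s)
Step 2: The value 45 appears most frequently (3 times).
Step 3: Mode = 45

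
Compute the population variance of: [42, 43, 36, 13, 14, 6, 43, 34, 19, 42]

191.36

Step 1: Compute the mean: (42 + 43 + 36 + 13 + 14 + 6 + 43 + 34 + 19 + 42) / 10 = 29.2
Step 2: Compute squared deviations from the mean:
  (42 - 29.2)^2 = 163.84
  (43 - 29.2)^2 = 190.44
  (36 - 29.2)^2 = 46.24
  (13 - 29.2)^2 = 262.44
  (14 - 29.2)^2 = 231.04
  (6 - 29.2)^2 = 538.24
  (43 - 29.2)^2 = 190.44
  (34 - 29.2)^2 = 23.04
  (19 - 29.2)^2 = 104.04
  (42 - 29.2)^2 = 163.84
Step 3: Sum of squared deviations = 1913.6
Step 4: Population variance = 1913.6 / 10 = 191.36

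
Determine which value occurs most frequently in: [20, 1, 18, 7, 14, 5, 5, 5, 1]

5

Step 1: Count the frequency of each value:
  1: appears 2 time(s)
  5: appears 3 time(s)
  7: appears 1 time(s)
  14: appears 1 time(s)
  18: appears 1 time(s)
  20: appears 1 time(s)
Step 2: The value 5 appears most frequently (3 times).
Step 3: Mode = 5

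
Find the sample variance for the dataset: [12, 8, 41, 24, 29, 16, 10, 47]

214.2679

Step 1: Compute the mean: (12 + 8 + 41 + 24 + 29 + 16 + 10 + 47) / 8 = 23.375
Step 2: Compute squared deviations from the mean:
  (12 - 23.375)^2 = 129.3906
  (8 - 23.375)^2 = 236.3906
  (41 - 23.375)^2 = 310.6406
  (24 - 23.375)^2 = 0.3906
  (29 - 23.375)^2 = 31.6406
  (16 - 23.375)^2 = 54.3906
  (10 - 23.375)^2 = 178.8906
  (47 - 23.375)^2 = 558.1406
Step 3: Sum of squared deviations = 1499.875
Step 4: Sample variance = 1499.875 / 7 = 214.2679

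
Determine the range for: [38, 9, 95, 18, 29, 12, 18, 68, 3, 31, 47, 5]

92

Step 1: Identify the maximum value: max = 95
Step 2: Identify the minimum value: min = 3
Step 3: Range = max - min = 95 - 3 = 92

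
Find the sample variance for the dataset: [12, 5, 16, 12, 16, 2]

33.5

Step 1: Compute the mean: (12 + 5 + 16 + 12 + 16 + 2) / 6 = 10.5
Step 2: Compute squared deviations from the mean:
  (12 - 10.5)^2 = 2.25
  (5 - 10.5)^2 = 30.25
  (16 - 10.5)^2 = 30.25
  (12 - 10.5)^2 = 2.25
  (16 - 10.5)^2 = 30.25
  (2 - 10.5)^2 = 72.25
Step 3: Sum of squared deviations = 167.5
Step 4: Sample variance = 167.5 / 5 = 33.5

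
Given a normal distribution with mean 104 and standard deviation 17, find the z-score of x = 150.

2.7059

Step 1: Recall the z-score formula: z = (x - mu) / sigma
Step 2: Substitute values: z = (150 - 104) / 17
Step 3: z = 46 / 17 = 2.7059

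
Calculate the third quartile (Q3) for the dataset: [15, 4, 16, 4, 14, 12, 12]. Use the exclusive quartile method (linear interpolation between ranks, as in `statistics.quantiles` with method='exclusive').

15

Step 1: Sort the data: [4, 4, 12, 12, 14, 15, 16]
Step 2: n = 7
Step 3: Using the exclusive quartile method:
  Q1 = 4
  Q2 (median) = 12
  Q3 = 15
  IQR = Q3 - Q1 = 15 - 4 = 11
Step 4: Q3 = 15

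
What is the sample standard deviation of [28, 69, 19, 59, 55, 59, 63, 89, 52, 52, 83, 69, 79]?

19.9181

Step 1: Compute the mean: 59.6923
Step 2: Sum of squared deviations from the mean: 4760.7692
Step 3: Sample variance = 4760.7692 / 12 = 396.7308
Step 4: Standard deviation = sqrt(396.7308) = 19.9181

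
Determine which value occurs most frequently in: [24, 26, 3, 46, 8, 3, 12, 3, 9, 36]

3

Step 1: Count the frequency of each value:
  3: appears 3 time(s)
  8: appears 1 time(s)
  9: appears 1 time(s)
  12: appears 1 time(s)
  24: appears 1 time(s)
  26: appears 1 time(s)
  36: appears 1 time(s)
  46: appears 1 time(s)
Step 2: The value 3 appears most frequently (3 times).
Step 3: Mode = 3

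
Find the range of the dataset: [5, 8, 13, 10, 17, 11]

12

Step 1: Identify the maximum value: max = 17
Step 2: Identify the minimum value: min = 5
Step 3: Range = max - min = 17 - 5 = 12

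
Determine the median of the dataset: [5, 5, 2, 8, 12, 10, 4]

5

Step 1: Sort the data in ascending order: [2, 4, 5, 5, 8, 10, 12]
Step 2: The number of values is n = 7.
Step 3: Since n is odd, the median is the middle value at position 4: 5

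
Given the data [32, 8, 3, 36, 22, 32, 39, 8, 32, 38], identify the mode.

32

Step 1: Count the frequency of each value:
  3: appears 1 time(s)
  8: appears 2 time(s)
  22: appears 1 time(s)
  32: appears 3 time(s)
  36: appears 1 time(s)
  38: appears 1 time(s)
  39: appears 1 time(s)
Step 2: The value 32 appears most frequently (3 times).
Step 3: Mode = 32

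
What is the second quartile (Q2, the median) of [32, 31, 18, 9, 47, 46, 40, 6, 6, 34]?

31.5

Step 1: Sort the data: [6, 6, 9, 18, 31, 32, 34, 40, 46, 47]
Step 2: n = 10
Step 3: Q2 is the median. Since n is even, it is the average of the values at positions 5 and 6:
  Q2 = (31 + 32) / 2 = 31.5
Step 4: Q2 = 31.5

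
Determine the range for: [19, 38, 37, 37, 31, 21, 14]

24

Step 1: Identify the maximum value: max = 38
Step 2: Identify the minimum value: min = 14
Step 3: Range = max - min = 38 - 14 = 24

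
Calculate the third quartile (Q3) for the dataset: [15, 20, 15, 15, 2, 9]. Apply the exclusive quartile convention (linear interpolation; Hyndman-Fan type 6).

16.25

Step 1: Sort the data: [2, 9, 15, 15, 15, 20]
Step 2: n = 6
Step 3: Using the exclusive quartile method:
  Q1 = 7.25
  Q2 (median) = 15
  Q3 = 16.25
  IQR = Q3 - Q1 = 16.25 - 7.25 = 9
Step 4: Q3 = 16.25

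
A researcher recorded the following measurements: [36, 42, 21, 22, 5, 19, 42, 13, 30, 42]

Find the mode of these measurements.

42

Step 1: Count the frequency of each value:
  5: appears 1 time(s)
  13: appears 1 time(s)
  19: appears 1 time(s)
  21: appears 1 time(s)
  22: appears 1 time(s)
  30: appears 1 time(s)
  36: appears 1 time(s)
  42: appears 3 time(s)
Step 2: The value 42 appears most frequently (3 times).
Step 3: Mode = 42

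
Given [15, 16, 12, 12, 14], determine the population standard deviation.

1.6

Step 1: Compute the mean: 13.8
Step 2: Sum of squared deviations from the mean: 12.8
Step 3: Population variance = 12.8 / 5 = 2.56
Step 4: Standard deviation = sqrt(2.56) = 1.6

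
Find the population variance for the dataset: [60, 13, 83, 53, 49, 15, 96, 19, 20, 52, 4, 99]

1014.7431

Step 1: Compute the mean: (60 + 13 + 83 + 53 + 49 + 15 + 96 + 19 + 20 + 52 + 4 + 99) / 12 = 46.9167
Step 2: Compute squared deviations from the mean:
  (60 - 46.9167)^2 = 171.1736
  (13 - 46.9167)^2 = 1150.3403
  (83 - 46.9167)^2 = 1302.0069
  (53 - 46.9167)^2 = 37.0069
  (49 - 46.9167)^2 = 4.3403
  (15 - 46.9167)^2 = 1018.6736
  (96 - 46.9167)^2 = 2409.1736
  (19 - 46.9167)^2 = 779.3403
  (20 - 46.9167)^2 = 724.5069
  (52 - 46.9167)^2 = 25.8403
  (4 - 46.9167)^2 = 1841.8403
  (99 - 46.9167)^2 = 2712.6736
Step 3: Sum of squared deviations = 12176.9167
Step 4: Population variance = 12176.9167 / 12 = 1014.7431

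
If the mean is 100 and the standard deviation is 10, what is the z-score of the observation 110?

1

Step 1: Recall the z-score formula: z = (x - mu) / sigma
Step 2: Substitute values: z = (110 - 100) / 10
Step 3: z = 10 / 10 = 1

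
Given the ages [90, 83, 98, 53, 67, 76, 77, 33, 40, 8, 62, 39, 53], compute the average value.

59.9231

Step 1: Sum all values: 90 + 83 + 98 + 53 + 67 + 76 + 77 + 33 + 40 + 8 + 62 + 39 + 53 = 779
Step 2: Count the number of values: n = 13
Step 3: Mean = sum / n = 779 / 13 = 59.9231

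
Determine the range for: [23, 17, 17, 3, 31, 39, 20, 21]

36

Step 1: Identify the maximum value: max = 39
Step 2: Identify the minimum value: min = 3
Step 3: Range = max - min = 39 - 3 = 36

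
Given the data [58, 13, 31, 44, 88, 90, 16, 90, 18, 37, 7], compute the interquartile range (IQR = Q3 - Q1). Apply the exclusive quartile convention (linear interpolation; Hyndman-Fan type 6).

72

Step 1: Sort the data: [7, 13, 16, 18, 31, 37, 44, 58, 88, 90, 90]
Step 2: n = 11
Step 3: Using the exclusive quartile method:
  Q1 = 16
  Q2 (median) = 37
  Q3 = 88
  IQR = Q3 - Q1 = 88 - 16 = 72
Step 4: IQR = 72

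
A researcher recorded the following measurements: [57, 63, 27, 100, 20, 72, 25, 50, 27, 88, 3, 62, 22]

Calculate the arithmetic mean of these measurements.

47.3846

Step 1: Sum all values: 57 + 63 + 27 + 100 + 20 + 72 + 25 + 50 + 27 + 88 + 3 + 62 + 22 = 616
Step 2: Count the number of values: n = 13
Step 3: Mean = sum / n = 616 / 13 = 47.3846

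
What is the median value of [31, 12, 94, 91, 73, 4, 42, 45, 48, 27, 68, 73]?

46.5

Step 1: Sort the data in ascending order: [4, 12, 27, 31, 42, 45, 48, 68, 73, 73, 91, 94]
Step 2: The number of values is n = 12.
Step 3: Since n is even, the median is the average of positions 6 and 7:
  Median = (45 + 48) / 2 = 46.5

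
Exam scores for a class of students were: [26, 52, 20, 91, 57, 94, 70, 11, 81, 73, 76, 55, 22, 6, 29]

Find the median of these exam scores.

55

Step 1: Sort the data in ascending order: [6, 11, 20, 22, 26, 29, 52, 55, 57, 70, 73, 76, 81, 91, 94]
Step 2: The number of values is n = 15.
Step 3: Since n is odd, the median is the middle value at position 8: 55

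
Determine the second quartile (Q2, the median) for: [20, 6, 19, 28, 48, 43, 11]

20

Step 1: Sort the data: [6, 11, 19, 20, 28, 43, 48]
Step 2: n = 7
Step 3: Q2 is the median. Since n is odd, it is the middle value at position 4: 20
Step 4: Q2 = 20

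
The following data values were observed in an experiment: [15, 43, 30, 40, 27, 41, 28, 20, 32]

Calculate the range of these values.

28

Step 1: Identify the maximum value: max = 43
Step 2: Identify the minimum value: min = 15
Step 3: Range = max - min = 43 - 15 = 28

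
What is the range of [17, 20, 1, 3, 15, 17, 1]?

19

Step 1: Identify the maximum value: max = 20
Step 2: Identify the minimum value: min = 1
Step 3: Range = max - min = 20 - 1 = 19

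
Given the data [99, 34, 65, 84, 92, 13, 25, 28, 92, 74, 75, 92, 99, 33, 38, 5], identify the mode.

92

Step 1: Count the frequency of each value:
  5: appears 1 time(s)
  13: appears 1 time(s)
  25: appears 1 time(s)
  28: appears 1 time(s)
  33: appears 1 time(s)
  34: appears 1 time(s)
  38: appears 1 time(s)
  65: appears 1 time(s)
  74: appears 1 time(s)
  75: appears 1 time(s)
  84: appears 1 time(s)
  92: appears 3 time(s)
  99: appears 2 time(s)
Step 2: The value 92 appears most frequently (3 times).
Step 3: Mode = 92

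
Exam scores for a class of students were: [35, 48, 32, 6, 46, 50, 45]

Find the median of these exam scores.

45

Step 1: Sort the data in ascending order: [6, 32, 35, 45, 46, 48, 50]
Step 2: The number of values is n = 7.
Step 3: Since n is odd, the median is the middle value at position 4: 45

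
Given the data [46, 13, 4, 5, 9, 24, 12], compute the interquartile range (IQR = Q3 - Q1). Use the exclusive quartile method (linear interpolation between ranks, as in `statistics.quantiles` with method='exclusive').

19

Step 1: Sort the data: [4, 5, 9, 12, 13, 24, 46]
Step 2: n = 7
Step 3: Using the exclusive quartile method:
  Q1 = 5
  Q2 (median) = 12
  Q3 = 24
  IQR = Q3 - Q1 = 24 - 5 = 19
Step 4: IQR = 19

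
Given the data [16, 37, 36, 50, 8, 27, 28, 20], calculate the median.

27.5

Step 1: Sort the data in ascending order: [8, 16, 20, 27, 28, 36, 37, 50]
Step 2: The number of values is n = 8.
Step 3: Since n is even, the median is the average of positions 4 and 5:
  Median = (27 + 28) / 2 = 27.5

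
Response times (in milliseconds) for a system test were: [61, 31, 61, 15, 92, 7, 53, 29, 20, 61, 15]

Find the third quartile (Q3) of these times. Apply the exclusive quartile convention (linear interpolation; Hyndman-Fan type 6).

61

Step 1: Sort the data: [7, 15, 15, 20, 29, 31, 53, 61, 61, 61, 92]
Step 2: n = 11
Step 3: Using the exclusive quartile method:
  Q1 = 15
  Q2 (median) = 31
  Q3 = 61
  IQR = Q3 - Q1 = 61 - 15 = 46
Step 4: Q3 = 61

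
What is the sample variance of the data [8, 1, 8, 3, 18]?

43.3

Step 1: Compute the mean: (8 + 1 + 8 + 3 + 18) / 5 = 7.6
Step 2: Compute squared deviations from the mean:
  (8 - 7.6)^2 = 0.16
  (1 - 7.6)^2 = 43.56
  (8 - 7.6)^2 = 0.16
  (3 - 7.6)^2 = 21.16
  (18 - 7.6)^2 = 108.16
Step 3: Sum of squared deviations = 173.2
Step 4: Sample variance = 173.2 / 4 = 43.3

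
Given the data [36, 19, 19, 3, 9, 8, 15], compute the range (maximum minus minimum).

33

Step 1: Identify the maximum value: max = 36
Step 2: Identify the minimum value: min = 3
Step 3: Range = max - min = 36 - 3 = 33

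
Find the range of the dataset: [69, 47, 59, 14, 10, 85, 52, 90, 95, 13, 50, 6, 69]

89

Step 1: Identify the maximum value: max = 95
Step 2: Identify the minimum value: min = 6
Step 3: Range = max - min = 95 - 6 = 89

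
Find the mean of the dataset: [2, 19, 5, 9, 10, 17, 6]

9.7143

Step 1: Sum all values: 2 + 19 + 5 + 9 + 10 + 17 + 6 = 68
Step 2: Count the number of values: n = 7
Step 3: Mean = sum / n = 68 / 7 = 9.7143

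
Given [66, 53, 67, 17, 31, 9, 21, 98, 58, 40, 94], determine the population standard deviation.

28.4901

Step 1: Compute the mean: 50.3636
Step 2: Sum of squared deviations from the mean: 8928.5455
Step 3: Population variance = 8928.5455 / 11 = 811.686
Step 4: Standard deviation = sqrt(811.686) = 28.4901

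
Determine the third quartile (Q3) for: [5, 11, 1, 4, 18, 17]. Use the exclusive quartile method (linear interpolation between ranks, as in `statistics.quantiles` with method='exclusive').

17.25

Step 1: Sort the data: [1, 4, 5, 11, 17, 18]
Step 2: n = 6
Step 3: Using the exclusive quartile method:
  Q1 = 3.25
  Q2 (median) = 8
  Q3 = 17.25
  IQR = Q3 - Q1 = 17.25 - 3.25 = 14
Step 4: Q3 = 17.25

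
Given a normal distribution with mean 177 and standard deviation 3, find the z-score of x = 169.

-2.6667

Step 1: Recall the z-score formula: z = (x - mu) / sigma
Step 2: Substitute values: z = (169 - 177) / 3
Step 3: z = -8 / 3 = -2.6667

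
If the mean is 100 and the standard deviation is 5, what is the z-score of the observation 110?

2

Step 1: Recall the z-score formula: z = (x - mu) / sigma
Step 2: Substitute values: z = (110 - 100) / 5
Step 3: z = 10 / 5 = 2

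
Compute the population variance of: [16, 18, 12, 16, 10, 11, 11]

8.5306

Step 1: Compute the mean: (16 + 18 + 12 + 16 + 10 + 11 + 11) / 7 = 13.4286
Step 2: Compute squared deviations from the mean:
  (16 - 13.4286)^2 = 6.6122
  (18 - 13.4286)^2 = 20.898
  (12 - 13.4286)^2 = 2.0408
  (16 - 13.4286)^2 = 6.6122
  (10 - 13.4286)^2 = 11.7551
  (11 - 13.4286)^2 = 5.898
  (11 - 13.4286)^2 = 5.898
Step 3: Sum of squared deviations = 59.7143
Step 4: Population variance = 59.7143 / 7 = 8.5306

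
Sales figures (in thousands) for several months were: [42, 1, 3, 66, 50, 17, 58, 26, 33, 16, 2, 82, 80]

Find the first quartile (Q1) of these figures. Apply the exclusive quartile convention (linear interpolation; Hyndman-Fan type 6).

9.5

Step 1: Sort the data: [1, 2, 3, 16, 17, 26, 33, 42, 50, 58, 66, 80, 82]
Step 2: n = 13
Step 3: Using the exclusive quartile method:
  Q1 = 9.5
  Q2 (median) = 33
  Q3 = 62
  IQR = Q3 - Q1 = 62 - 9.5 = 52.5
Step 4: Q1 = 9.5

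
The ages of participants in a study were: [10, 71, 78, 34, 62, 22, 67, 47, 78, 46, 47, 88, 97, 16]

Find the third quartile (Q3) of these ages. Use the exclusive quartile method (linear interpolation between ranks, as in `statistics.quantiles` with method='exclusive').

78

Step 1: Sort the data: [10, 16, 22, 34, 46, 47, 47, 62, 67, 71, 78, 78, 88, 97]
Step 2: n = 14
Step 3: Using the exclusive quartile method:
  Q1 = 31
  Q2 (median) = 54.5
  Q3 = 78
  IQR = Q3 - Q1 = 78 - 31 = 47
Step 4: Q3 = 78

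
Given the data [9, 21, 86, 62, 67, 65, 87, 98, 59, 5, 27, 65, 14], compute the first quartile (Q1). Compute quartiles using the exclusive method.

17.5

Step 1: Sort the data: [5, 9, 14, 21, 27, 59, 62, 65, 65, 67, 86, 87, 98]
Step 2: n = 13
Step 3: Using the exclusive quartile method:
  Q1 = 17.5
  Q2 (median) = 62
  Q3 = 76.5
  IQR = Q3 - Q1 = 76.5 - 17.5 = 59
Step 4: Q1 = 17.5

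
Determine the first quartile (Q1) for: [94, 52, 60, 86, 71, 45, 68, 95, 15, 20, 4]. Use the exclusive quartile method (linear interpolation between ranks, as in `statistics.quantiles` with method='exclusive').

20

Step 1: Sort the data: [4, 15, 20, 45, 52, 60, 68, 71, 86, 94, 95]
Step 2: n = 11
Step 3: Using the exclusive quartile method:
  Q1 = 20
  Q2 (median) = 60
  Q3 = 86
  IQR = Q3 - Q1 = 86 - 20 = 66
Step 4: Q1 = 20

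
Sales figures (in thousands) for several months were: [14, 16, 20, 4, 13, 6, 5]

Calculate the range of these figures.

16

Step 1: Identify the maximum value: max = 20
Step 2: Identify the minimum value: min = 4
Step 3: Range = max - min = 20 - 4 = 16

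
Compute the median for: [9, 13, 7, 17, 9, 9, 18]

9

Step 1: Sort the data in ascending order: [7, 9, 9, 9, 13, 17, 18]
Step 2: The number of values is n = 7.
Step 3: Since n is odd, the median is the middle value at position 4: 9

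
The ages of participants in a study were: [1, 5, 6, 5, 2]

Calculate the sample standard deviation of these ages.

2.1679

Step 1: Compute the mean: 3.8
Step 2: Sum of squared deviations from the mean: 18.8
Step 3: Sample variance = 18.8 / 4 = 4.7
Step 4: Standard deviation = sqrt(4.7) = 2.1679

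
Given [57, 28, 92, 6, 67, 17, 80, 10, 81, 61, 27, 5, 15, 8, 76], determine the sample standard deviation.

32.1292

Step 1: Compute the mean: 42
Step 2: Sum of squared deviations from the mean: 14452
Step 3: Sample variance = 14452 / 14 = 1032.2857
Step 4: Standard deviation = sqrt(1032.2857) = 32.1292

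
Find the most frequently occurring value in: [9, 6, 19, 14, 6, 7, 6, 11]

6

Step 1: Count the frequency of each value:
  6: appears 3 time(s)
  7: appears 1 time(s)
  9: appears 1 time(s)
  11: appears 1 time(s)
  14: appears 1 time(s)
  19: appears 1 time(s)
Step 2: The value 6 appears most frequently (3 times).
Step 3: Mode = 6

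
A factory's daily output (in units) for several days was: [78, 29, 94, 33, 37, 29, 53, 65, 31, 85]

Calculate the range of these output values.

65

Step 1: Identify the maximum value: max = 94
Step 2: Identify the minimum value: min = 29
Step 3: Range = max - min = 94 - 29 = 65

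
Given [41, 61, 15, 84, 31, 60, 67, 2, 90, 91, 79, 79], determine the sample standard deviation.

29.7973

Step 1: Compute the mean: 58.3333
Step 2: Sum of squared deviations from the mean: 9766.6667
Step 3: Sample variance = 9766.6667 / 11 = 887.8788
Step 4: Standard deviation = sqrt(887.8788) = 29.7973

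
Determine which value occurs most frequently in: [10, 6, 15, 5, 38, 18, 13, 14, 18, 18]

18

Step 1: Count the frequency of each value:
  5: appears 1 time(s)
  6: appears 1 time(s)
  10: appears 1 time(s)
  13: appears 1 time(s)
  14: appears 1 time(s)
  15: appears 1 time(s)
  18: appears 3 time(s)
  38: appears 1 time(s)
Step 2: The value 18 appears most frequently (3 times).
Step 3: Mode = 18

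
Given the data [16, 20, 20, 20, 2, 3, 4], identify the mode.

20

Step 1: Count the frequency of each value:
  2: appears 1 time(s)
  3: appears 1 time(s)
  4: appears 1 time(s)
  16: appears 1 time(s)
  20: appears 3 time(s)
Step 2: The value 20 appears most frequently (3 times).
Step 3: Mode = 20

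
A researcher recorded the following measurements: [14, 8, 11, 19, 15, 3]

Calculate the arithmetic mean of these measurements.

11.6667

Step 1: Sum all values: 14 + 8 + 11 + 19 + 15 + 3 = 70
Step 2: Count the number of values: n = 6
Step 3: Mean = sum / n = 70 / 6 = 11.6667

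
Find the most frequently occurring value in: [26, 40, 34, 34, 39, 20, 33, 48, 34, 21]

34

Step 1: Count the frequency of each value:
  20: appears 1 time(s)
  21: appears 1 time(s)
  26: appears 1 time(s)
  33: appears 1 time(s)
  34: appears 3 time(s)
  39: appears 1 time(s)
  40: appears 1 time(s)
  48: appears 1 time(s)
Step 2: The value 34 appears most frequently (3 times).
Step 3: Mode = 34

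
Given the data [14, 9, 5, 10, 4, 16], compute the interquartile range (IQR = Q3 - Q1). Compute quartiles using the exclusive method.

9.75

Step 1: Sort the data: [4, 5, 9, 10, 14, 16]
Step 2: n = 6
Step 3: Using the exclusive quartile method:
  Q1 = 4.75
  Q2 (median) = 9.5
  Q3 = 14.5
  IQR = Q3 - Q1 = 14.5 - 4.75 = 9.75
Step 4: IQR = 9.75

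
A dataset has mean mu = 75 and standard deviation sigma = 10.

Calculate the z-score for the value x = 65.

-1

Step 1: Recall the z-score formula: z = (x - mu) / sigma
Step 2: Substitute values: z = (65 - 75) / 10
Step 3: z = -10 / 10 = -1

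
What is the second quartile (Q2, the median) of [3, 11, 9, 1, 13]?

9

Step 1: Sort the data: [1, 3, 9, 11, 13]
Step 2: n = 5
Step 3: Q2 is the median. Since n is odd, it is the middle value at position 3: 9
Step 4: Q2 = 9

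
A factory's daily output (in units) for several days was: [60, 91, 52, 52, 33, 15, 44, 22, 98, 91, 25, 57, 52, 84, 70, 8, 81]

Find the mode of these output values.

52

Step 1: Count the frequency of each value:
  8: appears 1 time(s)
  15: appears 1 time(s)
  22: appears 1 time(s)
  25: appears 1 time(s)
  33: appears 1 time(s)
  44: appears 1 time(s)
  52: appears 3 time(s)
  57: appears 1 time(s)
  60: appears 1 time(s)
  70: appears 1 time(s)
  81: appears 1 time(s)
  84: appears 1 time(s)
  91: appears 2 time(s)
  98: appears 1 time(s)
Step 2: The value 52 appears most frequently (3 times).
Step 3: Mode = 52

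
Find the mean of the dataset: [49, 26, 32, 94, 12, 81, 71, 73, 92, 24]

55.4

Step 1: Sum all values: 49 + 26 + 32 + 94 + 12 + 81 + 71 + 73 + 92 + 24 = 554
Step 2: Count the number of values: n = 10
Step 3: Mean = sum / n = 554 / 10 = 55.4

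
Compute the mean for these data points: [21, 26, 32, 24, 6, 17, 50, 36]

26.5

Step 1: Sum all values: 21 + 26 + 32 + 24 + 6 + 17 + 50 + 36 = 212
Step 2: Count the number of values: n = 8
Step 3: Mean = sum / n = 212 / 8 = 26.5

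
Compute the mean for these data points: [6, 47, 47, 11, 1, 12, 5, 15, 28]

19.1111

Step 1: Sum all values: 6 + 47 + 47 + 11 + 1 + 12 + 5 + 15 + 28 = 172
Step 2: Count the number of values: n = 9
Step 3: Mean = sum / n = 172 / 9 = 19.1111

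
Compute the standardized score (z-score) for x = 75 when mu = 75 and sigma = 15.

0

Step 1: Recall the z-score formula: z = (x - mu) / sigma
Step 2: Substitute values: z = (75 - 75) / 15
Step 3: z = 0 / 15 = 0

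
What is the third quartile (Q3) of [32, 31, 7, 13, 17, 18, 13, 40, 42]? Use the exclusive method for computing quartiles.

36

Step 1: Sort the data: [7, 13, 13, 17, 18, 31, 32, 40, 42]
Step 2: n = 9
Step 3: Using the exclusive quartile method:
  Q1 = 13
  Q2 (median) = 18
  Q3 = 36
  IQR = Q3 - Q1 = 36 - 13 = 23
Step 4: Q3 = 36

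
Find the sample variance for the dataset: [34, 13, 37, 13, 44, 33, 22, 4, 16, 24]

162.2222

Step 1: Compute the mean: (34 + 13 + 37 + 13 + 44 + 33 + 22 + 4 + 16 + 24) / 10 = 24
Step 2: Compute squared deviations from the mean:
  (34 - 24)^2 = 100
  (13 - 24)^2 = 121
  (37 - 24)^2 = 169
  (13 - 24)^2 = 121
  (44 - 24)^2 = 400
  (33 - 24)^2 = 81
  (22 - 24)^2 = 4
  (4 - 24)^2 = 400
  (16 - 24)^2 = 64
  (24 - 24)^2 = 0
Step 3: Sum of squared deviations = 1460
Step 4: Sample variance = 1460 / 9 = 162.2222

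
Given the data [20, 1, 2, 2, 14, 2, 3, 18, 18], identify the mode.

2

Step 1: Count the frequency of each value:
  1: appears 1 time(s)
  2: appears 3 time(s)
  3: appears 1 time(s)
  14: appears 1 time(s)
  18: appears 2 time(s)
  20: appears 1 time(s)
Step 2: The value 2 appears most frequently (3 times).
Step 3: Mode = 2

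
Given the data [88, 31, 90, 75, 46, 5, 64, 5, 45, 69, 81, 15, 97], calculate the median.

64

Step 1: Sort the data in ascending order: [5, 5, 15, 31, 45, 46, 64, 69, 75, 81, 88, 90, 97]
Step 2: The number of values is n = 13.
Step 3: Since n is odd, the median is the middle value at position 7: 64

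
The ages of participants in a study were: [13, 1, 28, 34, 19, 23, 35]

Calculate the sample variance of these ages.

146.8095

Step 1: Compute the mean: (13 + 1 + 28 + 34 + 19 + 23 + 35) / 7 = 21.8571
Step 2: Compute squared deviations from the mean:
  (13 - 21.8571)^2 = 78.449
  (1 - 21.8571)^2 = 435.0204
  (28 - 21.8571)^2 = 37.7347
  (34 - 21.8571)^2 = 147.449
  (19 - 21.8571)^2 = 8.1633
  (23 - 21.8571)^2 = 1.3061
  (35 - 21.8571)^2 = 172.7347
Step 3: Sum of squared deviations = 880.8571
Step 4: Sample variance = 880.8571 / 6 = 146.8095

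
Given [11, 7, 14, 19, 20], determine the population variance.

23.76

Step 1: Compute the mean: (11 + 7 + 14 + 19 + 20) / 5 = 14.2
Step 2: Compute squared deviations from the mean:
  (11 - 14.2)^2 = 10.24
  (7 - 14.2)^2 = 51.84
  (14 - 14.2)^2 = 0.04
  (19 - 14.2)^2 = 23.04
  (20 - 14.2)^2 = 33.64
Step 3: Sum of squared deviations = 118.8
Step 4: Population variance = 118.8 / 5 = 23.76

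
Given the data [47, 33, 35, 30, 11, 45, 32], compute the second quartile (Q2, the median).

33

Step 1: Sort the data: [11, 30, 32, 33, 35, 45, 47]
Step 2: n = 7
Step 3: Q2 is the median. Since n is odd, it is the middle value at position 4: 33
Step 4: Q2 = 33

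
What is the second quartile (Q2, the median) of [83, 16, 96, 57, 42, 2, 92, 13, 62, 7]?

49.5

Step 1: Sort the data: [2, 7, 13, 16, 42, 57, 62, 83, 92, 96]
Step 2: n = 10
Step 3: Q2 is the median. Since n is even, it is the average of the values at positions 5 and 6:
  Q2 = (42 + 57) / 2 = 49.5
Step 4: Q2 = 49.5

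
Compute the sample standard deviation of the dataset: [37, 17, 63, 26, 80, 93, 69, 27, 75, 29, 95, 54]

27.6289

Step 1: Compute the mean: 55.4167
Step 2: Sum of squared deviations from the mean: 8396.9167
Step 3: Sample variance = 8396.9167 / 11 = 763.3561
Step 4: Standard deviation = sqrt(763.3561) = 27.6289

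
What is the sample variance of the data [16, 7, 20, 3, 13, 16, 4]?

43.9048

Step 1: Compute the mean: (16 + 7 + 20 + 3 + 13 + 16 + 4) / 7 = 11.2857
Step 2: Compute squared deviations from the mean:
  (16 - 11.2857)^2 = 22.2245
  (7 - 11.2857)^2 = 18.3673
  (20 - 11.2857)^2 = 75.9388
  (3 - 11.2857)^2 = 68.6531
  (13 - 11.2857)^2 = 2.9388
  (16 - 11.2857)^2 = 22.2245
  (4 - 11.2857)^2 = 53.0816
Step 3: Sum of squared deviations = 263.4286
Step 4: Sample variance = 263.4286 / 6 = 43.9048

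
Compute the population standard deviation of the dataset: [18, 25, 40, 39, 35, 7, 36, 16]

11.5326

Step 1: Compute the mean: 27
Step 2: Sum of squared deviations from the mean: 1064
Step 3: Population variance = 1064 / 8 = 133
Step 4: Standard deviation = sqrt(133) = 11.5326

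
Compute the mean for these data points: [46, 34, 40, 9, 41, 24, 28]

31.7143

Step 1: Sum all values: 46 + 34 + 40 + 9 + 41 + 24 + 28 = 222
Step 2: Count the number of values: n = 7
Step 3: Mean = sum / n = 222 / 7 = 31.7143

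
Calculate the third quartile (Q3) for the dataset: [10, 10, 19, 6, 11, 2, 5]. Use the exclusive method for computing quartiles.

11

Step 1: Sort the data: [2, 5, 6, 10, 10, 11, 19]
Step 2: n = 7
Step 3: Using the exclusive quartile method:
  Q1 = 5
  Q2 (median) = 10
  Q3 = 11
  IQR = Q3 - Q1 = 11 - 5 = 6
Step 4: Q3 = 11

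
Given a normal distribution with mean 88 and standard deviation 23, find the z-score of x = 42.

-2

Step 1: Recall the z-score formula: z = (x - mu) / sigma
Step 2: Substitute values: z = (42 - 88) / 23
Step 3: z = -46 / 23 = -2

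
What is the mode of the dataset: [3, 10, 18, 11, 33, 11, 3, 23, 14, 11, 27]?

11

Step 1: Count the frequency of each value:
  3: appears 2 time(s)
  10: appears 1 time(s)
  11: appears 3 time(s)
  14: appears 1 time(s)
  18: appears 1 time(s)
  23: appears 1 time(s)
  27: appears 1 time(s)
  33: appears 1 time(s)
Step 2: The value 11 appears most frequently (3 times).
Step 3: Mode = 11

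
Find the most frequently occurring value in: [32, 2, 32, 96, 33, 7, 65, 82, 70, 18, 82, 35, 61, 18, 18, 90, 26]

18

Step 1: Count the frequency of each value:
  2: appears 1 time(s)
  7: appears 1 time(s)
  18: appears 3 time(s)
  26: appears 1 time(s)
  32: appears 2 time(s)
  33: appears 1 time(s)
  35: appears 1 time(s)
  61: appears 1 time(s)
  65: appears 1 time(s)
  70: appears 1 time(s)
  82: appears 2 time(s)
  90: appears 1 time(s)
  96: appears 1 time(s)
Step 2: The value 18 appears most frequently (3 times).
Step 3: Mode = 18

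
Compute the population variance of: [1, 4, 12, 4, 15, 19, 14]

39.8367

Step 1: Compute the mean: (1 + 4 + 12 + 4 + 15 + 19 + 14) / 7 = 9.8571
Step 2: Compute squared deviations from the mean:
  (1 - 9.8571)^2 = 78.449
  (4 - 9.8571)^2 = 34.3061
  (12 - 9.8571)^2 = 4.5918
  (4 - 9.8571)^2 = 34.3061
  (15 - 9.8571)^2 = 26.449
  (19 - 9.8571)^2 = 83.5918
  (14 - 9.8571)^2 = 17.1633
Step 3: Sum of squared deviations = 278.8571
Step 4: Population variance = 278.8571 / 7 = 39.8367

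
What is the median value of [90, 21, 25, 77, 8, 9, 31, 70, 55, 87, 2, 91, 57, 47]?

51

Step 1: Sort the data in ascending order: [2, 8, 9, 21, 25, 31, 47, 55, 57, 70, 77, 87, 90, 91]
Step 2: The number of values is n = 14.
Step 3: Since n is even, the median is the average of positions 7 and 8:
  Median = (47 + 55) / 2 = 51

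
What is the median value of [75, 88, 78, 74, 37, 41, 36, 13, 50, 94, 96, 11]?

62

Step 1: Sort the data in ascending order: [11, 13, 36, 37, 41, 50, 74, 75, 78, 88, 94, 96]
Step 2: The number of values is n = 12.
Step 3: Since n is even, the median is the average of positions 6 and 7:
  Median = (50 + 74) / 2 = 62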